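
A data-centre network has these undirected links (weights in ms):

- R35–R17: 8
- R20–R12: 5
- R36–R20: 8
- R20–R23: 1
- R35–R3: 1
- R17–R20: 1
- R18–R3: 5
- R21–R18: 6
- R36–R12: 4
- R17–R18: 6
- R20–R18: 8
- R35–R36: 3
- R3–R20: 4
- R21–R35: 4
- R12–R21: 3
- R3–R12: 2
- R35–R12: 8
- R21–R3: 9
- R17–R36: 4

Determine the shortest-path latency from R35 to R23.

Shortest distances from R35:
R35: 0
R3: 1  (via R35)
R36: 3  (via R35)
R12: 3  (via R3)
R21: 4  (via R35)
R20: 5  (via R3)
R18: 6  (via R3)
R17: 6  (via R20)
R23: 6  (via R20)
Shortest route: R35–R3–R20–R23 = 6 ms.

6 ms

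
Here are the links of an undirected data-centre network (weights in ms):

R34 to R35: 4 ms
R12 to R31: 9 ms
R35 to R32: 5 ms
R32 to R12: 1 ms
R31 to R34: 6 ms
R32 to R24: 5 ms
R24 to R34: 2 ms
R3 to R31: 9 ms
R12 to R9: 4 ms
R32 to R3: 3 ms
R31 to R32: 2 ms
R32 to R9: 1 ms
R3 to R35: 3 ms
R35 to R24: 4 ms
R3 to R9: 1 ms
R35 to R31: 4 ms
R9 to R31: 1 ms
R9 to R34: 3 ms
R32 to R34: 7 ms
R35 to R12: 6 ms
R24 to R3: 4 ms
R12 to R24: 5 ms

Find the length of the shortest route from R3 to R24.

Running Dijkstra from R3:
R3: 0
R9: 1  (via R3)
R31: 2  (via R9)
R32: 2  (via R9)
R35: 3  (via R3)
R12: 3  (via R32)
R34: 4  (via R9)
R24: 4  (via R3)
Shortest route: R3–R24 = 4 ms.

4 ms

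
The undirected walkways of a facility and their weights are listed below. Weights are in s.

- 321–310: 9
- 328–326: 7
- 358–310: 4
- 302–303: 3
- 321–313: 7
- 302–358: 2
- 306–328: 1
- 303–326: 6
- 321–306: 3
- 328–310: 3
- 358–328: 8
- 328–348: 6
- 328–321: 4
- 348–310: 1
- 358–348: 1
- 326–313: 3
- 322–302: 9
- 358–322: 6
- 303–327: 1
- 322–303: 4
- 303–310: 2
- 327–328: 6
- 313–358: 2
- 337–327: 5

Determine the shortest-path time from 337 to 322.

10 s

Shortest distances from 337:
337: 0
327: 5  (via 337)
303: 6  (via 327)
310: 8  (via 303)
348: 9  (via 310)
302: 9  (via 303)
358: 10  (via 348)
322: 10  (via 303)
Shortest route: 337–327–303–322 = 10 s.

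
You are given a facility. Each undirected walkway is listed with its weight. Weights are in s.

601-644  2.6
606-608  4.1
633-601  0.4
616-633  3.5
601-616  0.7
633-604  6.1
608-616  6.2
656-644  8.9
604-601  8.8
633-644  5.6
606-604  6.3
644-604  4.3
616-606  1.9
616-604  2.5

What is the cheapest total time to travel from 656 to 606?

Running Dijkstra from 656:
656: 0
644: 8.9  (via 656)
601: 11.5  (via 644)
633: 11.9  (via 601)
616: 12.2  (via 601)
604: 13.2  (via 644)
606: 14.1  (via 616)
Shortest route: 656–644–601–616–606 = 14.1 s.

14.1 s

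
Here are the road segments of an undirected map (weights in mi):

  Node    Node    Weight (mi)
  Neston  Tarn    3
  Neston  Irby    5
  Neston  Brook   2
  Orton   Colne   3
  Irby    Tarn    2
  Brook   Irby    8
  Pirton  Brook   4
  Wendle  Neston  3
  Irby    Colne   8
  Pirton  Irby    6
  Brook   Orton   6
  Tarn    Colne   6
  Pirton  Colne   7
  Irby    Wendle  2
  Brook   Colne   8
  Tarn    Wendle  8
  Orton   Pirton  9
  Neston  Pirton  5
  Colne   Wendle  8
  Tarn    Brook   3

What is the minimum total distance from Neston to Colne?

9 mi

Settle nodes by increasing distance from Neston:
Neston: 0
Brook: 2  (via Neston)
Tarn: 3  (via Neston)
Wendle: 3  (via Neston)
Pirton: 5  (via Neston)
Irby: 5  (via Neston)
Orton: 8  (via Brook)
Colne: 9  (via Tarn)
Shortest route: Neston → Tarn → Colne = 9 mi.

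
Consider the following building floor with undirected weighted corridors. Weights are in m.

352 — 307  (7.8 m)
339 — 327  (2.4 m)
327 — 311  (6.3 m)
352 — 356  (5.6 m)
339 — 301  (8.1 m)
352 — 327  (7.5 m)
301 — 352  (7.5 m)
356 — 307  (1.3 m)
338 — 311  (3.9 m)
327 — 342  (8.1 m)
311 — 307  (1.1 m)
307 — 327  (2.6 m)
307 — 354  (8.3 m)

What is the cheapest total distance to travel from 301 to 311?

14.2 m

Settle nodes by increasing distance from 301:
301: 0
352: 7.5  (via 301)
339: 8.1  (via 301)
327: 10.5  (via 339)
356: 13.1  (via 352)
307: 13.1  (via 327)
311: 14.2  (via 307)
Shortest route: 301–339–327–307–311 = 14.2 m.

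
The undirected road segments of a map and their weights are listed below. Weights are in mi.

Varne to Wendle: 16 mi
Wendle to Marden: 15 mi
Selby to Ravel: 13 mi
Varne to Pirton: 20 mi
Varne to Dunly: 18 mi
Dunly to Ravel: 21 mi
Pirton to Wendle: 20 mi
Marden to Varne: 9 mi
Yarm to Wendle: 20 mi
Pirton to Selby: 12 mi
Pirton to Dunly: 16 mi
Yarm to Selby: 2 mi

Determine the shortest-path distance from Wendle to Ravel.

Compare a few routes:
Wendle → Yarm → Selby → Ravel: 20+2+13 = 35
Wendle → Pirton → Selby → Ravel: 20+12+13 = 45
Wendle → Varne → Dunly → Ravel: 16+18+21 = 55
The minimum is 35 mi via Wendle → Yarm → Selby → Ravel.

35 mi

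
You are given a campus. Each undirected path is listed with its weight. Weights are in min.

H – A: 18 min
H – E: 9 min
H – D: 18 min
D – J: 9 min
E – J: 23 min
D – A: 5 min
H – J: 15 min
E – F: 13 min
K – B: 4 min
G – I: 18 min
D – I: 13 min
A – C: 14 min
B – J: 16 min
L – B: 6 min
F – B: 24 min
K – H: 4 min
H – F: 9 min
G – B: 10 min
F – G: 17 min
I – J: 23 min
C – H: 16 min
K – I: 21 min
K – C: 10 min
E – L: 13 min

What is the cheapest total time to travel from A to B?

26 min

Enumerating some paths:
A → D → J → B: 5+9+16 = 30
A → H → K → B: 18+4+4 = 26
A → D → H → K → B: 5+18+4+4 = 31
A → C → K → B: 14+10+4 = 28
Cheapest is A → H → K → B at 26 min.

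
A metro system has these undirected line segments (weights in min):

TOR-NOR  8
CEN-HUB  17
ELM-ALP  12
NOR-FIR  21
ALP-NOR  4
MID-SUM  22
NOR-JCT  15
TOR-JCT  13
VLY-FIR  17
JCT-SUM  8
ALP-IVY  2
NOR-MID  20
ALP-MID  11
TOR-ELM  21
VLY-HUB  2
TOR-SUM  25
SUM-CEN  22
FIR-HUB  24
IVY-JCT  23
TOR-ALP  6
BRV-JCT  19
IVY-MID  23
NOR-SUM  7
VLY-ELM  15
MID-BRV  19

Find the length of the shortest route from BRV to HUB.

Running Dijkstra from BRV:
BRV: 0
MID: 19  (via BRV)
JCT: 19  (via BRV)
SUM: 27  (via JCT)
ALP: 30  (via MID)
IVY: 32  (via ALP)
TOR: 32  (via JCT)
NOR: 34  (via JCT)
ELM: 42  (via ALP)
CEN: 49  (via SUM)
FIR: 55  (via NOR)
VLY: 57  (via ELM)
HUB: 59  (via VLY)
Shortest route: BRV → MID → ALP → ELM → VLY → HUB = 59 min.

59 min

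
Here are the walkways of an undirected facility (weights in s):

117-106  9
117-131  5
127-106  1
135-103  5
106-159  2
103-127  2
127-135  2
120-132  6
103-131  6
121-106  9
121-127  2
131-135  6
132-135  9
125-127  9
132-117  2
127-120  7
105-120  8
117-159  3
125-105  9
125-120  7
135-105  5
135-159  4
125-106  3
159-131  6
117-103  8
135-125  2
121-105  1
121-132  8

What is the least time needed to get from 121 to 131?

Candidate routes:
121 - 127 - 103 - 131: 2+2+6 = 10
121 - 127 - 106 - 159 - 131: 2+1+2+6 = 11
The minimum is 10 s via 121 - 127 - 103 - 131.

10 s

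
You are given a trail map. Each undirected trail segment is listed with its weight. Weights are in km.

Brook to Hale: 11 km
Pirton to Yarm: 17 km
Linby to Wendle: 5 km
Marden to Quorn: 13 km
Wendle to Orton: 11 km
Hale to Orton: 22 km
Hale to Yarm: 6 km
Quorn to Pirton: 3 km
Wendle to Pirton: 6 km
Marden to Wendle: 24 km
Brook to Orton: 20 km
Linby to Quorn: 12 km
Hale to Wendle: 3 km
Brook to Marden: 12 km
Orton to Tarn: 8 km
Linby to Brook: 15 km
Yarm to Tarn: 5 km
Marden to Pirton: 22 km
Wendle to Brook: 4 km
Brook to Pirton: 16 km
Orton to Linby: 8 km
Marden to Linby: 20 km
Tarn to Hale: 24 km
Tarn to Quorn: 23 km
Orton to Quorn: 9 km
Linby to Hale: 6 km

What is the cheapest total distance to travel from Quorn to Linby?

Shortest distances from Quorn:
Quorn: 0
Pirton: 3  (via Quorn)
Wendle: 9  (via Pirton)
Orton: 9  (via Quorn)
Hale: 12  (via Wendle)
Linby: 12  (via Quorn)
Shortest route: Quorn → Linby = 12 km.

12 km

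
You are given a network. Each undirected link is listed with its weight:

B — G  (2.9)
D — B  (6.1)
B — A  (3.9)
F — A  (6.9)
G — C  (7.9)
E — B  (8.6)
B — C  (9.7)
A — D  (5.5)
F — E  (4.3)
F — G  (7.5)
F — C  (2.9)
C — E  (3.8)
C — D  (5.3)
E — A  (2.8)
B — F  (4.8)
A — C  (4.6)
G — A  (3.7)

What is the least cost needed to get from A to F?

6.9

Compare a few routes:
A–F: 6.9 = 6.9
A–C–F: 4.6+2.9 = 7.5
A–E–F: 2.8+4.3 = 7.1
Cheapest is A–F at 6.9.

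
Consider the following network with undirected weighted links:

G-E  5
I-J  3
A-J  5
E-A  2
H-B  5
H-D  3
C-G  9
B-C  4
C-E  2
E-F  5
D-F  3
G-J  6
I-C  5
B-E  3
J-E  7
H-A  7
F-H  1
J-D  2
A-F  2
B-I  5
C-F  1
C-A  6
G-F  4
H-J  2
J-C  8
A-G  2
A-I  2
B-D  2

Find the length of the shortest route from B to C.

4

Candidate routes:
B - C: 4 = 4
B - E - C: 3+2 = 5
B - D - F - C: 2+3+1 = 6
The minimum is 4 via B - C.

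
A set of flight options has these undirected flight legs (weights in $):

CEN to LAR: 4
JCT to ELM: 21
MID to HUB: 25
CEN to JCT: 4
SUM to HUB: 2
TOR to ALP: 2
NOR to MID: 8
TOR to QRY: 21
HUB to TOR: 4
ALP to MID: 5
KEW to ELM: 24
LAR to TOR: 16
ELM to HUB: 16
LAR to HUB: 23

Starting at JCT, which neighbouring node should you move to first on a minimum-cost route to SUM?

Enumerating some paths:
JCT–CEN–LAR–HUB–SUM: 4+4+23+2 = 33
JCT–CEN–LAR–TOR–ALP–MID–HUB–SUM: 4+4+16+2+5+25+2 = 58
JCT–ELM–HUB–SUM: 21+16+2 = 39
JCT–CEN–LAR–TOR–HUB–SUM: 4+4+16+4+2 = 30
The minimum is $30 via JCT–CEN–LAR–TOR–HUB–SUM.
So from JCT the first move is to CEN.

CEN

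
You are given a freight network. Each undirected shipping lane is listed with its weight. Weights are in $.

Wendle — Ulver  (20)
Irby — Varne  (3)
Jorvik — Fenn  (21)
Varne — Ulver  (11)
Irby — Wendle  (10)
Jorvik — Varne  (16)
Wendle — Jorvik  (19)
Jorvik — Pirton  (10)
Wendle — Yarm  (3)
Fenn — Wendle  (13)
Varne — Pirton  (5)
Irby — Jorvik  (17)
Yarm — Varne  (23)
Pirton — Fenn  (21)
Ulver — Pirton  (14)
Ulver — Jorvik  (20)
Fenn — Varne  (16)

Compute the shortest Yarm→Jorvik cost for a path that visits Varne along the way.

$31

Best Yarm to Varne: Yarm–Wendle–Irby–Varne costing 16
Best Varne to Jorvik: Varne–Pirton–Jorvik costing 15
Total via Varne: 16 + 15 = $31.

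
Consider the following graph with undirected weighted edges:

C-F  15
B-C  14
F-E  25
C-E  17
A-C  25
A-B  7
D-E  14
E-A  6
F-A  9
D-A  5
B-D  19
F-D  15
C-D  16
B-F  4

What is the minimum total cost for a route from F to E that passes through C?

32

Best F to C: F → C costing 15
Shortest C→E: C → E = 17
Total via C: 15 + 17 = 32.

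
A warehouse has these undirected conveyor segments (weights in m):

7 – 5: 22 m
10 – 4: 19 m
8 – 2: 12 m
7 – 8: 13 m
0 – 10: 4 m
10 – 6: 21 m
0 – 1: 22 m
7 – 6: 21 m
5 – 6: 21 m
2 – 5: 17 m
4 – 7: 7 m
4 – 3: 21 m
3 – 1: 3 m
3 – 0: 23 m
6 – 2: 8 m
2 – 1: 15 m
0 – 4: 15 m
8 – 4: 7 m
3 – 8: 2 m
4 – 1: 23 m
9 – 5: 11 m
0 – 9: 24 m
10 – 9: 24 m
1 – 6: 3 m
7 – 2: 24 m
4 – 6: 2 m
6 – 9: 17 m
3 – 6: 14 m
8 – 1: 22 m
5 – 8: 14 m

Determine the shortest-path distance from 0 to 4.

15 m

Settle nodes by increasing distance from 0:
0: 0
10: 4  (via 0)
4: 15  (via 0)
Shortest route: 0 → 4 = 15 m.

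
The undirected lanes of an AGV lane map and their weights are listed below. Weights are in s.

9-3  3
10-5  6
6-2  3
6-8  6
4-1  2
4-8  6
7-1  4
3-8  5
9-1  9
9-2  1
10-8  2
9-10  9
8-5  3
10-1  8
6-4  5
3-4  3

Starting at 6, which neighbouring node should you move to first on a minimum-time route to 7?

4

Compare a few routes:
6–2–9–3–4–1–7: 3+1+3+3+2+4 = 16
6–8–4–1–7: 6+6+2+4 = 18
6–2–9–1–7: 3+1+9+4 = 17
6–4–1–7: 5+2+4 = 11
Cheapest is 6–4–1–7 at 11 s.
So from 6 the first move is to 4.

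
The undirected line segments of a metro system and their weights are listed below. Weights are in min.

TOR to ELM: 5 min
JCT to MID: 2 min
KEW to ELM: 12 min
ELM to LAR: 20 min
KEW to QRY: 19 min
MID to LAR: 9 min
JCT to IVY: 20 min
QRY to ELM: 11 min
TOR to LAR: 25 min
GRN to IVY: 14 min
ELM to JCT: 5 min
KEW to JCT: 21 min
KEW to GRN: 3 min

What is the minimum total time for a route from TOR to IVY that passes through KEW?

Shortest TOR→KEW: TOR → ELM → KEW = 17
Best KEW to IVY: KEW → GRN → IVY costing 17
Total via KEW: 17 + 17 = 34 min.

34 min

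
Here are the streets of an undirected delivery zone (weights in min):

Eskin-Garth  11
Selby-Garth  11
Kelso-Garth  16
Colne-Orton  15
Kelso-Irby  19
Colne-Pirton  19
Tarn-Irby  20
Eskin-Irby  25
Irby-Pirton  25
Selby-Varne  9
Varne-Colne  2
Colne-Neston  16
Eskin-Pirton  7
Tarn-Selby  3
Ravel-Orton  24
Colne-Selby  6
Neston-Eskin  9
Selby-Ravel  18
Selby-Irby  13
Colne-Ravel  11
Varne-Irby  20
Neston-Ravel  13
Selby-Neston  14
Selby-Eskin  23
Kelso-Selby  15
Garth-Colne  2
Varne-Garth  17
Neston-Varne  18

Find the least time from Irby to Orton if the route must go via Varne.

Best Irby to Varne: Irby → Varne costing 20
Shortest Varne→Orton: Varne → Colne → Orton = 17
Total via Varne: 20 + 17 = 37 min.

37 min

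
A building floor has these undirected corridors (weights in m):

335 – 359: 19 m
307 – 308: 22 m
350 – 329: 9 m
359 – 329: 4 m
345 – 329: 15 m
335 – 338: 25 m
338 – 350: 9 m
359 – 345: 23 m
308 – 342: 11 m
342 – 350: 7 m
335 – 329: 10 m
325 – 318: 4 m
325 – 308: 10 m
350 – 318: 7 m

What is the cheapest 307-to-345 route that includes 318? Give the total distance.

Best 307 to 318: 307–308–325–318 costing 36
Best 318 to 345: 318–350–329–345 costing 31
Total via 318: 36 + 31 = 67 m.

67 m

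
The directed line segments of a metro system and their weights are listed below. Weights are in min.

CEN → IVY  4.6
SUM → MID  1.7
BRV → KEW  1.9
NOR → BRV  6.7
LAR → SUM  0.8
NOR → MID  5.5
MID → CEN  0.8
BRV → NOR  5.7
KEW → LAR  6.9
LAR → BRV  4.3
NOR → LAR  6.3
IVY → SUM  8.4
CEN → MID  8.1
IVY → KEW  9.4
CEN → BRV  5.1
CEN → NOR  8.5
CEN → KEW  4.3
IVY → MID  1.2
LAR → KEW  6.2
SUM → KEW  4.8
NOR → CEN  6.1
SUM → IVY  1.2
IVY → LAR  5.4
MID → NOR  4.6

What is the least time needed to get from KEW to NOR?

Enumerating some paths:
KEW–LAR–SUM–MID–CEN–NOR: 6.9+0.8+1.7+0.8+8.5 = 18.7
KEW–LAR–BRV–NOR: 6.9+4.3+5.7 = 16.9
KEW–LAR–SUM–IVY–MID–NOR: 6.9+0.8+1.2+1.2+4.6 = 14.7
KEW–LAR–SUM–MID–NOR: 6.9+0.8+1.7+4.6 = 14
Cheapest is KEW–LAR–SUM–MID–NOR at 14 min.

14 min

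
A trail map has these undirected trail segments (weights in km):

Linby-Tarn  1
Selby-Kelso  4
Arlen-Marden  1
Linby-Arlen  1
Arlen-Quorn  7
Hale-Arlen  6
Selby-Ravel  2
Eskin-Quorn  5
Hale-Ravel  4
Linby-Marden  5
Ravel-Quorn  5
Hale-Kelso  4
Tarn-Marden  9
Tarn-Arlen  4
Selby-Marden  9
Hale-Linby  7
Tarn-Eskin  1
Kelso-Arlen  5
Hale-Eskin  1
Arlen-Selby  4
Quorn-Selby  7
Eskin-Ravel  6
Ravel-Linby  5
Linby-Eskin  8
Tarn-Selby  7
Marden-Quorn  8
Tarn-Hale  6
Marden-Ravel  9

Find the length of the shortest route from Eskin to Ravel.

5 km

Running Dijkstra from Eskin:
Eskin: 0
Hale: 1  (via Eskin)
Tarn: 1  (via Eskin)
Linby: 2  (via Tarn)
Arlen: 3  (via Linby)
Marden: 4  (via Arlen)
Ravel: 5  (via Hale)
Shortest route: Eskin → Hale → Ravel = 5 km.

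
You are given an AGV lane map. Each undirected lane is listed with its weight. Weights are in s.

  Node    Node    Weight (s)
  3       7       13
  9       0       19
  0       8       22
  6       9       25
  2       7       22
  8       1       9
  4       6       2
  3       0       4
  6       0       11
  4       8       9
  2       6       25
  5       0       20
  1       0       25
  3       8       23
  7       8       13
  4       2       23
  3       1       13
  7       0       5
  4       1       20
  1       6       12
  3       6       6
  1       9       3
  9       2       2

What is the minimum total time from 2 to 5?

Compare a few routes:
2 - 7 - 0 - 5: 22+5+20 = 47
2 - 9 - 1 - 3 - 0 - 5: 2+3+13+4+20 = 42
2 - 9 - 0 - 5: 2+19+20 = 41
2 - 9 - 1 - 6 - 3 - 0 - 5: 2+3+12+6+4+20 = 47
The minimum is 41 s via 2 - 9 - 0 - 5.

41 s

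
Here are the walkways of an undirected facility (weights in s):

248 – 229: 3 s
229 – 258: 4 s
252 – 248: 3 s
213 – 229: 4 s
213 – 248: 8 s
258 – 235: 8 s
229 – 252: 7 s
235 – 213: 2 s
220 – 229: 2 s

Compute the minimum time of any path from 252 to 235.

12 s

Enumerating some paths:
252 → 229 → 213 → 235: 7+4+2 = 13
252 → 248 → 213 → 235: 3+8+2 = 13
252 → 248 → 229 → 213 → 235: 3+3+4+2 = 12
Cheapest is 252 → 248 → 229 → 213 → 235 at 12 s.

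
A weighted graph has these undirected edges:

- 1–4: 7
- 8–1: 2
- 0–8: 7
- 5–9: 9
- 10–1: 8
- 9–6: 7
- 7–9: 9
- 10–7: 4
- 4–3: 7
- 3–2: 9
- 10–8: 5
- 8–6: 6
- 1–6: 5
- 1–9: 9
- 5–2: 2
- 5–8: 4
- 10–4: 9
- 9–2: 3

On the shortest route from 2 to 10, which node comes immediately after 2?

Enumerating some paths:
2 - 5 - 8 - 10: 2+4+5 = 11
2 - 5 - 8 - 1 - 10: 2+4+2+8 = 16
The minimum is 11 via 2 - 5 - 8 - 10.
So from 2 the first move is to 5.

5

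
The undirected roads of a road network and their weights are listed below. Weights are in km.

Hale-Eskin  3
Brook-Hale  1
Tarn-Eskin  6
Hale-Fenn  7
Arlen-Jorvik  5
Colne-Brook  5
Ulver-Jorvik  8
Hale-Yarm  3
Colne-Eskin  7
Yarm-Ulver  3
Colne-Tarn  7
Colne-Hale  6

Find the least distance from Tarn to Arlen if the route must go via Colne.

32 km

Best Tarn to Colne: Tarn → Colne costing 7
Best Colne to Arlen: Colne → Hale → Yarm → Ulver → Jorvik → Arlen costing 25
Total via Colne: 7 + 25 = 32 km.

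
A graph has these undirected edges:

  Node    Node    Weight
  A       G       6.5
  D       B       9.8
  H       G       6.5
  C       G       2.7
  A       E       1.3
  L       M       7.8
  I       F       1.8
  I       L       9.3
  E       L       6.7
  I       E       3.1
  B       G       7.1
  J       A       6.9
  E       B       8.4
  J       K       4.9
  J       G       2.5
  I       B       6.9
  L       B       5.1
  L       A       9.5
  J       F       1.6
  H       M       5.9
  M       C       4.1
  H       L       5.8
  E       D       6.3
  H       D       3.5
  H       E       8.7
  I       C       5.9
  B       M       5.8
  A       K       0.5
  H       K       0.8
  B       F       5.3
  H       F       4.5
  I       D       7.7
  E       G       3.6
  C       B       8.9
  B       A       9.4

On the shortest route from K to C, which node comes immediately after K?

A

Compare a few routes:
K - H - G - C: 0.8+6.5+2.7 = 10
K - A - E - G - C: 0.5+1.3+3.6+2.7 = 8.1
K - A - G - C: 0.5+6.5+2.7 = 9.7
K - J - G - C: 4.9+2.5+2.7 = 10.1
Cheapest is K - A - E - G - C at 8.1.
So from K the first move is to A.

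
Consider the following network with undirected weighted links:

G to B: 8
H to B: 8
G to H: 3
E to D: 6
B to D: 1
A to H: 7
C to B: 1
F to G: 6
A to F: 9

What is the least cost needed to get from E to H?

15

Running Dijkstra from E:
E: 0
D: 6  (via E)
B: 7  (via D)
C: 8  (via B)
G: 15  (via B)
H: 15  (via B)
Shortest route: E–D–B–H = 15.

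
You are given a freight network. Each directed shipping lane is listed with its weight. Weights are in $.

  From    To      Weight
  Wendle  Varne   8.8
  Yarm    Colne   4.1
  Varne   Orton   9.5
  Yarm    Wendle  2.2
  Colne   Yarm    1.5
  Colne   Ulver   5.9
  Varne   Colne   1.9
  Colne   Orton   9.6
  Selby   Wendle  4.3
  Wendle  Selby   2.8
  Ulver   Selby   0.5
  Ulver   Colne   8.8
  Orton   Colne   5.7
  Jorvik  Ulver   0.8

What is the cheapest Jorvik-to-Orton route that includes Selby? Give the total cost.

$23.9

Best Jorvik to Selby: Jorvik–Ulver–Selby costing 1.3
Shortest Selby→Orton: Selby–Wendle–Varne–Orton = 22.6
Total via Selby: 1.3 + 22.6 = $23.9.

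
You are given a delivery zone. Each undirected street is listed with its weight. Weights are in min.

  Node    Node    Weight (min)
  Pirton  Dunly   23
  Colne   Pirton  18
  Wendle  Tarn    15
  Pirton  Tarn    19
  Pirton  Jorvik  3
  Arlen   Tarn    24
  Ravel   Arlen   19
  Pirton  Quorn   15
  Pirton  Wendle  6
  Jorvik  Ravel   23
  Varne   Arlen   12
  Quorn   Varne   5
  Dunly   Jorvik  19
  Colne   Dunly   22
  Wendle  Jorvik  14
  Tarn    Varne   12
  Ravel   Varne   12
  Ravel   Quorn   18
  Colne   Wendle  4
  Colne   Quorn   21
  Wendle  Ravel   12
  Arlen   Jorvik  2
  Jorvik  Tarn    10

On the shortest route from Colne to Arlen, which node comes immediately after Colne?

Wendle

Enumerating some paths:
Colne - Wendle - Jorvik - Arlen: 4+14+2 = 20
Colne - Pirton - Jorvik - Arlen: 18+3+2 = 23
Colne - Wendle - Tarn - Jorvik - Arlen: 4+15+10+2 = 31
Colne - Wendle - Pirton - Jorvik - Arlen: 4+6+3+2 = 15
Cheapest is Colne - Wendle - Pirton - Jorvik - Arlen at 15 min.
So from Colne the first move is to Wendle.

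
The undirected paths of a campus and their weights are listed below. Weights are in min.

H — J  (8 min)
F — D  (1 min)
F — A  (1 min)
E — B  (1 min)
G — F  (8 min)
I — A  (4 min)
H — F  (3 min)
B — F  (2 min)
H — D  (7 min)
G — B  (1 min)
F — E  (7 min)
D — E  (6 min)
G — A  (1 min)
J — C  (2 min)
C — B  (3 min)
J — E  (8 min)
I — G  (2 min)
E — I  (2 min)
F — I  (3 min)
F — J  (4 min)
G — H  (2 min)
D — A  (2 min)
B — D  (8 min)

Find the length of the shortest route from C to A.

Settle nodes by increasing distance from C:
C: 0
J: 2  (via C)
B: 3  (via C)
E: 4  (via B)
G: 4  (via B)
A: 5  (via G)
Shortest route: C–B–G–A = 5 min.

5 min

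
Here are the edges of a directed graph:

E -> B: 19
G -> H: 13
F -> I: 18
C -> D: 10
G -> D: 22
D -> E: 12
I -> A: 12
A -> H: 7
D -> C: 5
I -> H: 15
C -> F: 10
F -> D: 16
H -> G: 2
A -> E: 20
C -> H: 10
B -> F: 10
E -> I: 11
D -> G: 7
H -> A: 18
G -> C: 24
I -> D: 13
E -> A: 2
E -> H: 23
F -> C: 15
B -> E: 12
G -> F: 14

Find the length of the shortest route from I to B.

Running Dijkstra from I:
I: 0
A: 12  (via I)
D: 13  (via I)
H: 15  (via I)
G: 17  (via H)
C: 18  (via D)
E: 25  (via D)
F: 28  (via C)
B: 44  (via E)
Shortest route: I–D–E–B = 44.

44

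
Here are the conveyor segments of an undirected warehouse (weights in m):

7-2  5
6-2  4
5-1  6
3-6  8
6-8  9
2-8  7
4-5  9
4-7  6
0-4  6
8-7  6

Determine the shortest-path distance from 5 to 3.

32 m

Shortest distances from 5:
5: 0
1: 6  (via 5)
4: 9  (via 5)
0: 15  (via 4)
7: 15  (via 4)
2: 20  (via 7)
8: 21  (via 7)
6: 24  (via 2)
3: 32  (via 6)
Shortest route: 5 → 4 → 7 → 2 → 6 → 3 = 32 m.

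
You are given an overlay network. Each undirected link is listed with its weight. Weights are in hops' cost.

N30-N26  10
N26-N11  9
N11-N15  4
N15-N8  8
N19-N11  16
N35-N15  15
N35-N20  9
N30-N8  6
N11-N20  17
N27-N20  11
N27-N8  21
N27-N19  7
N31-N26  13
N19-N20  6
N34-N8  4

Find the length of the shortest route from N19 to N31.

Compare a few routes:
N19 - N27 - N8 - N30 - N26 - N31: 7+21+6+10+13 = 57
N19 - N11 - N26 - N31: 16+9+13 = 38
N19 - N20 - N35 - N15 - N11 - N26 - N31: 6+9+15+4+9+13 = 56
N19 - N20 - N11 - N26 - N31: 6+17+9+13 = 45
Cheapest is N19 - N11 - N26 - N31 at 38 hops' cost.

38 hops' cost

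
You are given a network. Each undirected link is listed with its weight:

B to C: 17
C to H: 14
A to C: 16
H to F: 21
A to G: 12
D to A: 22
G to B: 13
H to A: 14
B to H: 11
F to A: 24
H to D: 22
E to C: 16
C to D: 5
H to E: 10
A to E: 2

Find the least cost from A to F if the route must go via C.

51

Best A to C: A → C costing 16
Best C to F: C → H → F costing 35
Total via C: 16 + 35 = 51.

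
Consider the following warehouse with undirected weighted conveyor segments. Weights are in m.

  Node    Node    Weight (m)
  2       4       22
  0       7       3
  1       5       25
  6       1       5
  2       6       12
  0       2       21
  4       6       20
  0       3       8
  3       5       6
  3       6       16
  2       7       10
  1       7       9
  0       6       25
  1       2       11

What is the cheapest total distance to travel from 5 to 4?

Candidate routes:
5 → 3 → 0 → 7 → 2 → 4: 6+8+3+10+22 = 49
5 → 1 → 6 → 4: 25+5+20 = 50
5 → 3 → 6 → 4: 6+16+20 = 42
5 → 3 → 0 → 7 → 1 → 6 → 4: 6+8+3+9+5+20 = 51
Cheapest is 5 → 3 → 6 → 4 at 42 m.

42 m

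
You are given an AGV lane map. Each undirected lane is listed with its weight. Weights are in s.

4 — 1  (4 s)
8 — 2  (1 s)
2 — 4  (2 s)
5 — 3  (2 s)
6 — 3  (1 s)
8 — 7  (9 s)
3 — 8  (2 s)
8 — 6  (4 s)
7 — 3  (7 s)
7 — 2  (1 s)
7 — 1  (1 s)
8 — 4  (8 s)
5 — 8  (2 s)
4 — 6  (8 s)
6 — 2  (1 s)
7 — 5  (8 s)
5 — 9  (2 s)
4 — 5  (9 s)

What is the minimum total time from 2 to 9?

Shortest distances from 2:
2: 0
6: 1  (via 2)
7: 1  (via 2)
8: 1  (via 2)
1: 2  (via 7)
3: 2  (via 6)
4: 2  (via 2)
5: 3  (via 8)
9: 5  (via 5)
Shortest route: 2–8–5–9 = 5 s.

5 s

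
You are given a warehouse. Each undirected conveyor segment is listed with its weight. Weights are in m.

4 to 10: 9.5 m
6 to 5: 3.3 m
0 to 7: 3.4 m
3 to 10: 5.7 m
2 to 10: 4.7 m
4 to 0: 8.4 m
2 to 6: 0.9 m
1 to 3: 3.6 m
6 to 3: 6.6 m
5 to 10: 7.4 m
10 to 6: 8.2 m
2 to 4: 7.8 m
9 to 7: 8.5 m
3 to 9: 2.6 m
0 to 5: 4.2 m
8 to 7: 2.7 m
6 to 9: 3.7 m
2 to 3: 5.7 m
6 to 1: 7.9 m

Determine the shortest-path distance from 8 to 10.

Running Dijkstra from 8:
8: 0
7: 2.7  (via 8)
0: 6.1  (via 7)
5: 10.3  (via 0)
9: 11.2  (via 7)
6: 13.6  (via 5)
3: 13.8  (via 9)
2: 14.5  (via 6)
4: 14.5  (via 0)
1: 17.4  (via 3)
10: 17.7  (via 5)
Shortest route: 8–7–0–5–10 = 17.7 m.

17.7 m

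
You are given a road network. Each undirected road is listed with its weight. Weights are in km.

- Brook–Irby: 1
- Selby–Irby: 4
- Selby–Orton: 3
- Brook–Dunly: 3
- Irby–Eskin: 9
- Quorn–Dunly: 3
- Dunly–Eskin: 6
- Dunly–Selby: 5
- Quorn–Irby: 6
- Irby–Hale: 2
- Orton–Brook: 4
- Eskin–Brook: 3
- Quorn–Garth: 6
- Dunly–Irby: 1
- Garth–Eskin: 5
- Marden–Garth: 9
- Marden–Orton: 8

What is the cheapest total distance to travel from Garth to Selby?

Candidate routes:
Garth - Quorn - Dunly - Selby: 6+3+5 = 14
Garth - Eskin - Brook - Irby - Selby: 5+3+1+4 = 13
The minimum is 13 km via Garth - Eskin - Brook - Irby - Selby.

13 km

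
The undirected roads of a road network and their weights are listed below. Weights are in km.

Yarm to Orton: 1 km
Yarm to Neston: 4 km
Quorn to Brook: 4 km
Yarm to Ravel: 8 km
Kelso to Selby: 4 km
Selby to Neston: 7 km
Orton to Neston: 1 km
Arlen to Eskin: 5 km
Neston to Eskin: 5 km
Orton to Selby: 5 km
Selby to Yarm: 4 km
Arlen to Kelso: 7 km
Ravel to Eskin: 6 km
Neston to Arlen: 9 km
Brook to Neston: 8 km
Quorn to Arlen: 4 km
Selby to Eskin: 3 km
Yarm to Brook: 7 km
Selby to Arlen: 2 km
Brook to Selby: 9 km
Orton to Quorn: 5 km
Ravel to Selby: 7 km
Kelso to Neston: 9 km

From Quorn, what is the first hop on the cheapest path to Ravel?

Arlen

Candidate routes:
Quorn–Arlen–Selby–Eskin–Ravel: 4+2+3+6 = 15
Quorn–Arlen–Eskin–Ravel: 4+5+6 = 15
Quorn–Orton–Yarm–Ravel: 5+1+8 = 14
Quorn–Arlen–Selby–Ravel: 4+2+7 = 13
Cheapest is Quorn–Arlen–Selby–Ravel at 13 km.
So from Quorn the first move is to Arlen.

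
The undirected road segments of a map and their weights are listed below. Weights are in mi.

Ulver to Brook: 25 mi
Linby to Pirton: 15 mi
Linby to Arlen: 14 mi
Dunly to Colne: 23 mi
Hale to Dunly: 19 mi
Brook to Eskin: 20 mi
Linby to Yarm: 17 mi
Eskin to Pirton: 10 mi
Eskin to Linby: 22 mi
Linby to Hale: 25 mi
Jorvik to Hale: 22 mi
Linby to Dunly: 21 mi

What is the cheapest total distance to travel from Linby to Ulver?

67 mi

Settle nodes by increasing distance from Linby:
Linby: 0
Arlen: 14  (via Linby)
Pirton: 15  (via Linby)
Yarm: 17  (via Linby)
Dunly: 21  (via Linby)
Eskin: 22  (via Linby)
Hale: 25  (via Linby)
Brook: 42  (via Eskin)
Colne: 44  (via Dunly)
Jorvik: 47  (via Hale)
Ulver: 67  (via Brook)
Shortest route: Linby–Eskin–Brook–Ulver = 67 mi.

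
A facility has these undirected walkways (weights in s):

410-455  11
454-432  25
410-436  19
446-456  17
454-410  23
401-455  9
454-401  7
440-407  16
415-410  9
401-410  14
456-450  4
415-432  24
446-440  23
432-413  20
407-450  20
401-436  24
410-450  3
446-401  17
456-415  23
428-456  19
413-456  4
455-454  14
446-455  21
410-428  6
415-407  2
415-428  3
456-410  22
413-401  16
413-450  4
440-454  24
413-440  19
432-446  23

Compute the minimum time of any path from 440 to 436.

45 s

Candidate routes:
440 → 413 → 456 → 450 → 410 → 436: 19+4+4+3+19 = 49
440 → 407 → 415 → 410 → 436: 16+2+9+19 = 46
440 → 407 → 415 → 428 → 410 → 436: 16+2+3+6+19 = 46
440 → 413 → 450 → 410 → 436: 19+4+3+19 = 45
The minimum is 45 s via 440 → 413 → 450 → 410 → 436.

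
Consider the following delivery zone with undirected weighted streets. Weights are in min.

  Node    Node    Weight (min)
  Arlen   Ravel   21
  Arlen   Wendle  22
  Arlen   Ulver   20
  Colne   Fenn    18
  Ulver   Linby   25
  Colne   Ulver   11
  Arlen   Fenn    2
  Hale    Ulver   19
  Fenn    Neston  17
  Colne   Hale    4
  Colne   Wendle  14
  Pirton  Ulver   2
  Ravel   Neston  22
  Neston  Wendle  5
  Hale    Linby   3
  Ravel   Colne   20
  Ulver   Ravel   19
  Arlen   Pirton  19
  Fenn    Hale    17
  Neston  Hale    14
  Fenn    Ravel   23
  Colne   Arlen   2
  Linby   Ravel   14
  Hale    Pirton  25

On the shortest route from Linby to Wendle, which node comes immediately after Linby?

Candidate routes:
Linby - Hale - Colne - Arlen - Wendle: 3+4+2+22 = 31
Linby - Hale - Neston - Wendle: 3+14+5 = 22
Linby - Hale - Colne - Arlen - Fenn - Neston - Wendle: 3+4+2+2+17+5 = 33
Linby - Hale - Colne - Wendle: 3+4+14 = 21
The minimum is 21 min via Linby - Hale - Colne - Wendle.
So from Linby the first move is to Hale.

Hale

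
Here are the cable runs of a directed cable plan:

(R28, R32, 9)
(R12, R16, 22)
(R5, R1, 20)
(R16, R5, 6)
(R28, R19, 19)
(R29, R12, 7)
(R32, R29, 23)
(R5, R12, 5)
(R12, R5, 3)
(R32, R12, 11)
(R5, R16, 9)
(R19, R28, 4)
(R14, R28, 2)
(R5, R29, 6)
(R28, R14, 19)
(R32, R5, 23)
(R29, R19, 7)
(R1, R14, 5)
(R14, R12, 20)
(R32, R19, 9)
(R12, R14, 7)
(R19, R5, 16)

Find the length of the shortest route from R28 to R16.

Shortest distances from R28:
R28: 0
R32: 9  (via R28)
R19: 18  (via R32)
R14: 19  (via R28)
R12: 20  (via R32)
R5: 23  (via R12)
R29: 29  (via R5)
R16: 32  (via R5)
Shortest route: R28–R32–R12–R5–R16 = 32.

32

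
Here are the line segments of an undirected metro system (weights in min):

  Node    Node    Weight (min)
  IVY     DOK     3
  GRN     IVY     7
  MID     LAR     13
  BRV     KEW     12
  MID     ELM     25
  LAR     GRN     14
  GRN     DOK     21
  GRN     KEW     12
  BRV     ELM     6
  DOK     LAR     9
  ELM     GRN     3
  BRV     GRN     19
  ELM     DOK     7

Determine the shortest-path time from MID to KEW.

Settle nodes by increasing distance from MID:
MID: 0
LAR: 13  (via MID)
DOK: 22  (via LAR)
ELM: 25  (via MID)
IVY: 25  (via DOK)
GRN: 27  (via LAR)
BRV: 31  (via ELM)
KEW: 39  (via GRN)
Shortest route: MID–LAR–GRN–KEW = 39 min.

39 min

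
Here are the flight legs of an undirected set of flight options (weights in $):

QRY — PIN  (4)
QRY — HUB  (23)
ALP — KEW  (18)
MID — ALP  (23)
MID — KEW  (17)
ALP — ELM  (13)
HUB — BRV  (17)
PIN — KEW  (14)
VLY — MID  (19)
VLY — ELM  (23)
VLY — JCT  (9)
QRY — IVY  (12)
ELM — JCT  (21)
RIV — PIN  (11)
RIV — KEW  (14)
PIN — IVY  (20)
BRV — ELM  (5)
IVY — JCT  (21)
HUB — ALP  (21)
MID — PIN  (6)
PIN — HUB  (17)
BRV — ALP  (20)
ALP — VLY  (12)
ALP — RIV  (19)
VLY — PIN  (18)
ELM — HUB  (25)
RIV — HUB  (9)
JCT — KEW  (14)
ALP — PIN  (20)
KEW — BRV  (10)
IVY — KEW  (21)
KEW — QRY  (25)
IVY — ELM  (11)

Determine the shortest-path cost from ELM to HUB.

$22

Enumerating some paths:
ELM → HUB: 25 = 25
ELM → ALP → HUB: 13+21 = 34
ELM → BRV → HUB: 5+17 = 22
Cheapest is ELM → BRV → HUB at $22.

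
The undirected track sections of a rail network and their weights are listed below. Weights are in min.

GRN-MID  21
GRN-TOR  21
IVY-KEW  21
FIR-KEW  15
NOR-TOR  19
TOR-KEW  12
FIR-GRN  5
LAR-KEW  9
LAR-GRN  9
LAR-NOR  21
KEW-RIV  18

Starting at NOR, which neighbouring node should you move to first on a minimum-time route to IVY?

LAR

Candidate routes:
NOR → LAR → KEW → IVY: 21+9+21 = 51
NOR → TOR → KEW → IVY: 19+12+21 = 52
NOR → LAR → GRN → FIR → KEW → IVY: 21+9+5+15+21 = 71
The minimum is 51 min via NOR → LAR → KEW → IVY.
So from NOR the first move is to LAR.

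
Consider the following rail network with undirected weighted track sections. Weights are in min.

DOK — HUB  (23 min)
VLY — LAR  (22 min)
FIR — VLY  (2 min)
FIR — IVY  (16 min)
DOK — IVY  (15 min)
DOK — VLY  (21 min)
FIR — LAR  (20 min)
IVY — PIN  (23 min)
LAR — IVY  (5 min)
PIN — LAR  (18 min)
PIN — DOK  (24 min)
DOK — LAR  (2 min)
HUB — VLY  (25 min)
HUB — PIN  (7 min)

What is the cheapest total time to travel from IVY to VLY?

18 min

Compare a few routes:
IVY → FIR → VLY: 16+2 = 18
IVY → LAR → DOK → VLY: 5+2+21 = 28
IVY → LAR → FIR → VLY: 5+20+2 = 27
IVY → LAR → VLY: 5+22 = 27
Cheapest is IVY → FIR → VLY at 18 min.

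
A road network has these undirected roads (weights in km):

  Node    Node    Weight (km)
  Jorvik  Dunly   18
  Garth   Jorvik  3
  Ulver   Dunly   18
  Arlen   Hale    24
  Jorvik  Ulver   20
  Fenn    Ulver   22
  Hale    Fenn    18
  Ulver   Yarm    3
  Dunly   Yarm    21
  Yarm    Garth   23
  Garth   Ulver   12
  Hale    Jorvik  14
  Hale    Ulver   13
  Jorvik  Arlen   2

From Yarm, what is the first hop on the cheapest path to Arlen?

Candidate routes:
Yarm–Garth–Jorvik–Arlen: 23+3+2 = 28
Yarm–Ulver–Jorvik–Arlen: 3+20+2 = 25
Yarm–Ulver–Hale–Jorvik–Arlen: 3+13+14+2 = 32
Yarm–Ulver–Garth–Jorvik–Arlen: 3+12+3+2 = 20
The minimum is 20 km via Yarm–Ulver–Garth–Jorvik–Arlen.
So from Yarm the first move is to Ulver.

Ulver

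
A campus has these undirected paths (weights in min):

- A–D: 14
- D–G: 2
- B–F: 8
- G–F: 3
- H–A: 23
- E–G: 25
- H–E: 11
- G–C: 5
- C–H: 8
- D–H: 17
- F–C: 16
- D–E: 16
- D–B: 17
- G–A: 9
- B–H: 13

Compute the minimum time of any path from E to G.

18 min

Running Dijkstra from E:
E: 0
H: 11  (via E)
D: 16  (via E)
G: 18  (via D)
Shortest route: E → D → G = 18 min.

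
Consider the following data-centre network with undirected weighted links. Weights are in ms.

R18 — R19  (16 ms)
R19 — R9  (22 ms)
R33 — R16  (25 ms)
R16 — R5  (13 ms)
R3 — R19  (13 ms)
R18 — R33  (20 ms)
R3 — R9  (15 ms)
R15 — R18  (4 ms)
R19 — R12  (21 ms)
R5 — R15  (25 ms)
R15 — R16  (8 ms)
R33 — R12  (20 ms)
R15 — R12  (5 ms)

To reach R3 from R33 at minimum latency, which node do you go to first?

Candidate routes:
R33 - R12 - R19 - R3: 20+21+13 = 54
R33 - R18 - R19 - R3: 20+16+13 = 49
Cheapest is R33 - R18 - R19 - R3 at 49 ms.
So from R33 the first move is to R18.

R18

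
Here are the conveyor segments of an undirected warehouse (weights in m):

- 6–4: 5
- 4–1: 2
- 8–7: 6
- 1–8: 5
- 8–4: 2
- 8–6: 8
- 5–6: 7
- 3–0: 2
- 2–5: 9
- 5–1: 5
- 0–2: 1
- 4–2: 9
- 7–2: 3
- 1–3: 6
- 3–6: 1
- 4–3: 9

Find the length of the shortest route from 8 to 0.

Shortest distances from 8:
8: 0
4: 2  (via 8)
1: 4  (via 4)
7: 6  (via 8)
6: 7  (via 4)
3: 8  (via 6)
2: 9  (via 7)
5: 9  (via 1)
0: 10  (via 3)
Shortest route: 8–4–6–3–0 = 10 m.

10 m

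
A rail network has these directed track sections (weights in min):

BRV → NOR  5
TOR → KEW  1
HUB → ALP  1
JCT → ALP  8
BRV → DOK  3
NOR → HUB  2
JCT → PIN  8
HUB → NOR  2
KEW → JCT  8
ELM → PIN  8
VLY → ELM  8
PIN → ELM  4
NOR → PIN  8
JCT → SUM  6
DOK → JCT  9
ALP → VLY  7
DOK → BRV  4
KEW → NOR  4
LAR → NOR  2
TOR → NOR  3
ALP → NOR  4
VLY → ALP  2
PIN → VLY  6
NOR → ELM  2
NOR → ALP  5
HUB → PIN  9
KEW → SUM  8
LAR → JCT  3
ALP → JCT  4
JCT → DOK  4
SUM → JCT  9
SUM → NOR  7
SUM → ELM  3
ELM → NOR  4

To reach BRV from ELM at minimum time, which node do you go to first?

Enumerating some paths:
ELM - NOR - PIN - VLY - ALP - JCT - DOK - BRV: 4+8+6+2+4+4+4 = 32
ELM - NOR - ALP - JCT - DOK - BRV: 4+5+4+4+4 = 21
ELM - NOR - HUB - ALP - JCT - DOK - BRV: 4+2+1+4+4+4 = 19
ELM - PIN - VLY - ALP - JCT - DOK - BRV: 8+6+2+4+4+4 = 28
The minimum is 19 min via ELM - NOR - HUB - ALP - JCT - DOK - BRV.
So from ELM the first move is to NOR.

NOR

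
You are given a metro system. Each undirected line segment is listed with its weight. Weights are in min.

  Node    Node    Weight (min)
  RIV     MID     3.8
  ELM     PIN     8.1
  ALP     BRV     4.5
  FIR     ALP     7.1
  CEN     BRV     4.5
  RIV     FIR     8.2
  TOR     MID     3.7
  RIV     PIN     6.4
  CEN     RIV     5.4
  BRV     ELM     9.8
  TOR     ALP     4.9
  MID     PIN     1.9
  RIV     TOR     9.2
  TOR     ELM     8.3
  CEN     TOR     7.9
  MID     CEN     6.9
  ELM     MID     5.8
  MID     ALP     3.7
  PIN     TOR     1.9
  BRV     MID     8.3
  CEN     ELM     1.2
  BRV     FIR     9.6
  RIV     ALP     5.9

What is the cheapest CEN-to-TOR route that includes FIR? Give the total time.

25.6 min

Shortest CEN→FIR: CEN → RIV → FIR = 13.6
Shortest FIR→TOR: FIR → ALP → TOR = 12
Total via FIR: 13.6 + 12 = 25.6 min.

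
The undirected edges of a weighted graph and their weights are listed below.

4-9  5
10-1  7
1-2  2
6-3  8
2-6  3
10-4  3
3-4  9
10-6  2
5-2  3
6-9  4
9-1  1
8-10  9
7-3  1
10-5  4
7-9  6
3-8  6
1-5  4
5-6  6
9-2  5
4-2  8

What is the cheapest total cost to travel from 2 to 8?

Enumerating some paths:
2 - 1 - 9 - 7 - 3 - 8: 2+1+6+1+6 = 16
2 - 5 - 10 - 8: 3+4+9 = 16
2 - 6 - 10 - 8: 3+2+9 = 14
Cheapest is 2 - 6 - 10 - 8 at 14.

14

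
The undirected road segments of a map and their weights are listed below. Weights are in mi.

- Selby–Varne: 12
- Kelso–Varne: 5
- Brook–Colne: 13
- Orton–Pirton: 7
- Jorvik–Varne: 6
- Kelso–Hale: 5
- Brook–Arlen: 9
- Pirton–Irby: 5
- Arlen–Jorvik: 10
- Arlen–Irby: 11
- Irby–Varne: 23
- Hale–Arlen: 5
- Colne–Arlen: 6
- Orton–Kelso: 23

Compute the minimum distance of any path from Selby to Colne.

33 mi

Settle nodes by increasing distance from Selby:
Selby: 0
Varne: 12  (via Selby)
Kelso: 17  (via Varne)
Jorvik: 18  (via Varne)
Hale: 22  (via Kelso)
Arlen: 27  (via Hale)
Colne: 33  (via Arlen)
Shortest route: Selby → Varne → Kelso → Hale → Arlen → Colne = 33 mi.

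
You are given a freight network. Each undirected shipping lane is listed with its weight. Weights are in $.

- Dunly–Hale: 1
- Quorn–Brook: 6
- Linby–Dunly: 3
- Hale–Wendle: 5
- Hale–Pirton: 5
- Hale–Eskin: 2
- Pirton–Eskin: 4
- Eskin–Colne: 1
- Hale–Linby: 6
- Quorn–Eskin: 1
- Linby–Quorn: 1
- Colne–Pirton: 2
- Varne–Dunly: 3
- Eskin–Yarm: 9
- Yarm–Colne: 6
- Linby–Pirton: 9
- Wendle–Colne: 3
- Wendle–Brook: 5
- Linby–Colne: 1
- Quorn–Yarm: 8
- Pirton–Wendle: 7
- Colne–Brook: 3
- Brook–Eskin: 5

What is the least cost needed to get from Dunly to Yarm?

$10

Settle nodes by increasing distance from Dunly:
Dunly: 0
Hale: 1  (via Dunly)
Varne: 3  (via Dunly)
Linby: 3  (via Dunly)
Eskin: 3  (via Hale)
Quorn: 4  (via Linby)
Colne: 4  (via Linby)
Pirton: 6  (via Hale)
Wendle: 6  (via Hale)
Brook: 7  (via Colne)
Yarm: 10  (via Colne)
Shortest route: Dunly–Linby–Colne–Yarm = $10.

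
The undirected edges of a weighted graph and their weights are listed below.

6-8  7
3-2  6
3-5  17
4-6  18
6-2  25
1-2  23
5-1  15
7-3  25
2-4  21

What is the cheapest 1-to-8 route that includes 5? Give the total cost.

70

Best 1 to 5: 1–5 costing 15
Best 5 to 8: 5–3–2–6–8 costing 55
Total via 5: 15 + 55 = 70.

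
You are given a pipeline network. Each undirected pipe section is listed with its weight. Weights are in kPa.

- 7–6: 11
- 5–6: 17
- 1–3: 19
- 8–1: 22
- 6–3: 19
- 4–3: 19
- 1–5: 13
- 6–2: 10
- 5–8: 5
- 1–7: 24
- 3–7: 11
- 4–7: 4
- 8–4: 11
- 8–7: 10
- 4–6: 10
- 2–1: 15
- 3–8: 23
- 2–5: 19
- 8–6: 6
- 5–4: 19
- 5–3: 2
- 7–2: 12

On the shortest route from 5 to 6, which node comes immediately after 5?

8

Enumerating some paths:
5–3–6: 2+19 = 21
5–3–7–6: 2+11+11 = 24
5–6: 17 = 17
5–8–6: 5+6 = 11
Cheapest is 5–8–6 at 11 kPa.
So from 5 the first move is to 8.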